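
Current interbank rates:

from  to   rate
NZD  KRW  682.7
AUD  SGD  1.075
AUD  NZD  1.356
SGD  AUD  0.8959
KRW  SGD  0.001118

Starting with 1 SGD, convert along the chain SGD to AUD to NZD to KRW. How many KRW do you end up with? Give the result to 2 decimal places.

1 SGD × 0.8959 = 0.8959 AUD
0.8959 AUD × 1.356 = 1.2148404 NZD
1.2148404 NZD × 682.7 = 829.37154108 KRW

829.37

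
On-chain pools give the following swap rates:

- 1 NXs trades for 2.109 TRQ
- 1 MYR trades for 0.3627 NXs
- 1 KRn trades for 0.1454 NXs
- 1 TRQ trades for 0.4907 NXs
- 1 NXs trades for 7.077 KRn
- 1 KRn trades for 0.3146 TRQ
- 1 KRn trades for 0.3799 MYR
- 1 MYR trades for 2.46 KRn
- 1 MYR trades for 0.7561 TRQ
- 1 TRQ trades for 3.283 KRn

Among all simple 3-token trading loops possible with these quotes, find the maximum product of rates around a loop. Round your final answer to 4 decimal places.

1.0925

KRn→TRQ→NXs→KRn: 0.3146 × 0.4907 × 7.077 = 1.09251
KRn→NXs→TRQ→KRn: 0.1454 × 2.109 × 3.283 = 1.00673
KRn→MYR→NXs→KRn: 0.3799 × 0.3627 × 7.077 = 0.97514
KRn→MYR→TRQ→KRn: 0.3799 × 0.7561 × 3.283 = 0.94302
Maximum is KRn→TRQ→NXs→KRn at 1.0925; arbitrage exists.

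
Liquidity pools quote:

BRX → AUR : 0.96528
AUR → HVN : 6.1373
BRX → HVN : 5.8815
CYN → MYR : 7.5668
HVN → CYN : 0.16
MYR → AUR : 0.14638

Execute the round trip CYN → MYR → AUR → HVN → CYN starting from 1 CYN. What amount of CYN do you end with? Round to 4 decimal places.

1.0877

1 CYN × 7.5668 = 7.5668 MYR
7.5668 MYR × 0.14638 = 1.107628184 AUR
1.107628184 AUR × 6.1373 = 6.7978464536632 HVN
6.7978464536632 HVN × 0.16 = 1.087655432586112 CYN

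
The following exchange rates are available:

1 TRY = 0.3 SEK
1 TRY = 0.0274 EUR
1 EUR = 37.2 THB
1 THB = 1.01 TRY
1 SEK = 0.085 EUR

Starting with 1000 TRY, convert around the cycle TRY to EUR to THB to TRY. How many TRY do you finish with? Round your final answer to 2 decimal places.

1029.47

1000 TRY × 0.0274 = 27.4 EUR
27.4 EUR × 37.2 = 1019.28 THB
1019.28 THB × 1.01 = 1029.4728 TRY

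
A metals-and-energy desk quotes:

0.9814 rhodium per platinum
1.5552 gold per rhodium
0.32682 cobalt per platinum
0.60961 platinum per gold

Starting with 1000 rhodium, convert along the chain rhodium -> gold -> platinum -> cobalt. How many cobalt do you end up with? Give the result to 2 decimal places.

1000 rhodium × 1.5552 = 1555.2 gold
1555.2 gold × 0.60961 = 948.065472 platinum
948.065472 platinum × 0.32682 = 309.84675755904 cobalt

309.85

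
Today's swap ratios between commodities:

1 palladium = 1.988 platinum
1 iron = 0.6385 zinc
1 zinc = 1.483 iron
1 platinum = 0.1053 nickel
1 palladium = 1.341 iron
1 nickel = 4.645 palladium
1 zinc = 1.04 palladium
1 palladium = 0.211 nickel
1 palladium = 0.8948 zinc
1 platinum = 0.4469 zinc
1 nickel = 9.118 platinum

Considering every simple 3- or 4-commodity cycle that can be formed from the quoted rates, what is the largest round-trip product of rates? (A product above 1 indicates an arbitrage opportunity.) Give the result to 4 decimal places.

0.9724

nickel→palladium→platinum→nickel: 4.645 × 1.988 × 0.1053 = 0.97237
zinc→palladium→platinum→zinc: 1.04 × 1.988 × 0.4469 = 0.92397
nickel→platinum→zinc→palladium→nickel: 9.118 × 0.4469 × 1.04 × 0.211 = 0.89418
zinc→palladium→iron→zinc: 1.04 × 1.341 × 0.6385 = 0.89048
Maximum is nickel→palladium→platinum→nickel at 0.9724; no arbitrage — every cycle loses value.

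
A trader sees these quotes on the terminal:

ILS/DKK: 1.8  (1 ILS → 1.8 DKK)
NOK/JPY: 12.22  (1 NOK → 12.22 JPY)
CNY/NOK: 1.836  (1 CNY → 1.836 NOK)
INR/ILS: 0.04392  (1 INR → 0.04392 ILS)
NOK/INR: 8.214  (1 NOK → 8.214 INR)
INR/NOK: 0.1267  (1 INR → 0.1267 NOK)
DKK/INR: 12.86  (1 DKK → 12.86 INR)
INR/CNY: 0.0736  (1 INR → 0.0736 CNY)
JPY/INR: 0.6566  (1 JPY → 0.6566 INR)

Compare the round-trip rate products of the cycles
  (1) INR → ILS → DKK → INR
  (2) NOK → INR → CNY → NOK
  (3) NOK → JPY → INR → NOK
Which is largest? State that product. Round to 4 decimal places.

(1) 0.04392 × 1.8 × 12.86 = 1.01666
(2) 8.214 × 0.0736 × 1.836 = 1.10995
(3) 12.22 × 0.6566 × 0.1267 = 1.01660
Highest is cycle (2) at 1.1100 (>1, arbitrage).

1.1100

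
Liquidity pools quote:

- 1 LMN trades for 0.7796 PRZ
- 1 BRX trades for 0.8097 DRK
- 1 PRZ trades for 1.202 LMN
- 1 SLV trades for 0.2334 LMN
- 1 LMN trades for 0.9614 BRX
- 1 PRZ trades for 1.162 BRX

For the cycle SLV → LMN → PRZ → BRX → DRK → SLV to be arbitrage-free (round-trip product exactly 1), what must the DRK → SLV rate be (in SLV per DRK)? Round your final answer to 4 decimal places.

Known legs of the cycle: 0.2334 × 0.7796 × 1.162 × 0.8097 = 0.171199680358896
For no arbitrage the full-cycle product must be 1, so the missing rate is 1 / 0.171199680358896 ≈ 5.841132.

5.8411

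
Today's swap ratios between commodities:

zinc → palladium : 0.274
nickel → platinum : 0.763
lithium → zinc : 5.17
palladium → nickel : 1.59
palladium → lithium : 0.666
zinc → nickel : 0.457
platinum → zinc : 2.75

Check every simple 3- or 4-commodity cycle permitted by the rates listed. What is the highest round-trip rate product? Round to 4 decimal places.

0.9589

nickel→platinum→zinc→nickel: 0.763 × 2.75 × 0.457 = 0.95890
palladium→lithium→zinc→palladium: 0.666 × 5.17 × 0.274 = 0.94344
nickel→platinum→zinc→palladium→nickel: 0.763 × 2.75 × 0.274 × 1.59 = 0.91412
Maximum is nickel→platinum→zinc→nickel at 0.9589; no arbitrage — every cycle loses value.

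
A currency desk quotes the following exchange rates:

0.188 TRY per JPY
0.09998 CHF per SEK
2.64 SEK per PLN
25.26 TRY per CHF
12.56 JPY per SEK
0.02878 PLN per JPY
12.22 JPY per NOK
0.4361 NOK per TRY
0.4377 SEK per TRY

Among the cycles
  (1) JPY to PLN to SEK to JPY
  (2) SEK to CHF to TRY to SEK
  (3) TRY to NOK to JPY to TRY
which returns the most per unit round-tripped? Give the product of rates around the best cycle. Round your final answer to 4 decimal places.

(1) 0.02878 × 2.64 × 12.56 = 0.95430
(2) 0.09998 × 25.26 × 0.4377 = 1.10541
(3) 0.4361 × 12.22 × 0.188 = 1.00188
Highest is cycle (2) at 1.1054 (>1, arbitrage).

1.1054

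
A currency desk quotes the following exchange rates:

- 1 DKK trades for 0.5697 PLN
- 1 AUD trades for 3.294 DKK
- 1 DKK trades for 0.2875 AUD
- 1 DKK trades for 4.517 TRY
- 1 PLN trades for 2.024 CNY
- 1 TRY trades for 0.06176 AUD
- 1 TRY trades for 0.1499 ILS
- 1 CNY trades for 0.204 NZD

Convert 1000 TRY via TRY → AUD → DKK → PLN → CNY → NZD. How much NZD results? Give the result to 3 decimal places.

1000 TRY × 0.06176 = 61.76 AUD
61.76 AUD × 3.294 = 203.43744 DKK
203.43744 DKK × 0.5697 = 115.898309568 PLN
115.898309568 PLN × 2.024 = 234.578178565632 CNY
234.578178565632 CNY × 0.204 = 47.853948427388928 NZD

47.854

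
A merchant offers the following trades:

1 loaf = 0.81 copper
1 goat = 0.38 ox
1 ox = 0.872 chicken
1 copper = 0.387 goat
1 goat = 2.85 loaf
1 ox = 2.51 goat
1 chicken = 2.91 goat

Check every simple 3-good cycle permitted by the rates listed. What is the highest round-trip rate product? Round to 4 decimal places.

0.9643

chicken→goat→ox→chicken: 2.91 × 0.38 × 0.872 = 0.96426
loaf→copper→goat→loaf: 0.81 × 0.387 × 2.85 = 0.89339
Maximum is chicken→goat→ox→chicken at 0.9643; no arbitrage — every cycle loses value.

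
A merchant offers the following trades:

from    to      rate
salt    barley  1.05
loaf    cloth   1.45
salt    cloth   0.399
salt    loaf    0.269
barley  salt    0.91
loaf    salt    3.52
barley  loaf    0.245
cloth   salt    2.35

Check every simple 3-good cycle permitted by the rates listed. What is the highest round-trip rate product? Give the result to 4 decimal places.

cloth→salt→loaf→cloth: 2.35 × 0.269 × 1.45 = 0.91662
barley→loaf→salt→barley: 0.245 × 3.52 × 1.05 = 0.90552
Maximum is cloth→salt→loaf→cloth at 0.9166; no arbitrage — every cycle loses value.

0.9166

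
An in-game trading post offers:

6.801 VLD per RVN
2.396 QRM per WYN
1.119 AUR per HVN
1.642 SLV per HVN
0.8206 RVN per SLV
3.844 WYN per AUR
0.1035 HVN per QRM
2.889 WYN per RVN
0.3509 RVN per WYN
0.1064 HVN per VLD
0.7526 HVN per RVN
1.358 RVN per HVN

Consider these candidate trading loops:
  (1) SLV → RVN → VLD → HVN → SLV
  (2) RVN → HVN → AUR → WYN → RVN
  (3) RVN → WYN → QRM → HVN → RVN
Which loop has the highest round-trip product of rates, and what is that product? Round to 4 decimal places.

1.1360

(1) 0.8206 × 6.801 × 0.1064 × 1.642 = 0.97503
(2) 0.7526 × 1.119 × 3.844 × 0.3509 = 1.13595
(3) 2.889 × 2.396 × 0.1035 × 1.358 = 0.97291
Highest is cycle (2) at 1.1360 (>1, arbitrage).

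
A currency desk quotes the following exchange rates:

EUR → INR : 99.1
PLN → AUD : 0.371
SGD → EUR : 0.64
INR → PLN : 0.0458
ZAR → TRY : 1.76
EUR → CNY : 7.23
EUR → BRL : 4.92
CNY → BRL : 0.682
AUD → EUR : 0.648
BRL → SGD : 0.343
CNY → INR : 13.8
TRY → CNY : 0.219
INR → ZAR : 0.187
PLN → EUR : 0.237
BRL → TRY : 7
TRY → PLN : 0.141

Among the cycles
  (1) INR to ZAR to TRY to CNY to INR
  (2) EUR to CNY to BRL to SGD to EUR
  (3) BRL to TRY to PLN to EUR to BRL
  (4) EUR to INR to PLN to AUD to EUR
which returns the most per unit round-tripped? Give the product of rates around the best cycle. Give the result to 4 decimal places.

(1) 0.187 × 1.76 × 0.219 × 13.8 = 0.99467
(2) 7.23 × 0.682 × 0.343 × 0.64 = 1.08242
(3) 7 × 0.141 × 0.237 × 4.92 = 1.15088
(4) 99.1 × 0.0458 × 0.371 × 0.648 = 1.09116
Highest is cycle (3) at 1.1509 (>1, arbitrage).

1.1509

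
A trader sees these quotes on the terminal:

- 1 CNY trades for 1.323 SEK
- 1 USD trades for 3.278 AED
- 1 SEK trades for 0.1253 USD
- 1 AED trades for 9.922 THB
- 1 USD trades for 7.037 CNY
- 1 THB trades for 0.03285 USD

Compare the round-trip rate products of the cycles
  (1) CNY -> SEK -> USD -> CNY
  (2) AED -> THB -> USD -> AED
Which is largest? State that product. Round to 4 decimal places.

1.1665

(1) 1.323 × 0.1253 × 7.037 = 1.16654
(2) 9.922 × 0.03285 × 3.278 = 1.06842
Highest is cycle (1) at 1.1665 (>1, arbitrage).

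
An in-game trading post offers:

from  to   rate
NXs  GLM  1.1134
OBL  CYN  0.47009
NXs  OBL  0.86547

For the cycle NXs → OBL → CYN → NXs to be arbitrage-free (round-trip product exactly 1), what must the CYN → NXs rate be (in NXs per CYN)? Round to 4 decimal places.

2.4579

Known legs of the cycle: 0.86547 × 0.47009 = 0.4068487923
For no arbitrage the full-cycle product must be 1, so the missing rate is 1 / 0.4068487923 ≈ 2.457916.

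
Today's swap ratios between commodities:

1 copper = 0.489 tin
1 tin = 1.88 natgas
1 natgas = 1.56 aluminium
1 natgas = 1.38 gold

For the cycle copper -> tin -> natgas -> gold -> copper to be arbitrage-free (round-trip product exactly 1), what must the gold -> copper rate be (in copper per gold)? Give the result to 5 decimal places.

Known legs of the cycle: 0.489 × 1.88 × 1.38 = 1.2686616
For no arbitrage the full-cycle product must be 1, so the missing rate is 1 / 1.2686616 ≈ 0.7882323.

0.78823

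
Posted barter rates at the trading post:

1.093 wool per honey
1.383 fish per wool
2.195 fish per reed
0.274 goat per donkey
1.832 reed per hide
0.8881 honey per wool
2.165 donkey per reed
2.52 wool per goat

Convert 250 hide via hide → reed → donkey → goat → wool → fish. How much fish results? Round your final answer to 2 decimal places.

946.88

250 hide × 1.832 = 458 reed
458 reed × 2.165 = 991.57 donkey
991.57 donkey × 0.274 = 271.69018 goat
271.69018 goat × 2.52 = 684.6592536 wool
684.6592536 wool × 1.383 = 946.8837477288 fish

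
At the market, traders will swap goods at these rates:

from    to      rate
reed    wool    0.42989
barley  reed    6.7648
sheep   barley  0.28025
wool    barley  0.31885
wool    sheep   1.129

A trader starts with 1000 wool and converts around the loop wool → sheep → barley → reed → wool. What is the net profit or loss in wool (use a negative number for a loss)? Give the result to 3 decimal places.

1000 wool × 1.129 = 1129 sheep
1129 sheep × 0.28025 = 316.40225 barley
316.40225 barley × 6.7648 = 2140.3979408 reed
2140.3979408 reed × 0.42989 = 920.135670770512 wool
Net change: 920.135670770512 − 1000 = -79.864329229488 wool

-79.864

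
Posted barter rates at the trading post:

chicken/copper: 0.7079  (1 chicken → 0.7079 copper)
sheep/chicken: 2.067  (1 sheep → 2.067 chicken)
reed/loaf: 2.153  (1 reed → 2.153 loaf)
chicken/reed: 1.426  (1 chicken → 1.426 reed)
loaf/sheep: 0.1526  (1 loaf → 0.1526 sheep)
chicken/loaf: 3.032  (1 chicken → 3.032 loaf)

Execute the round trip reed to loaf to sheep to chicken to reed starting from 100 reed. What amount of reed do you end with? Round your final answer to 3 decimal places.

96.841

100 reed × 2.153 = 215.3 loaf
215.3 loaf × 0.1526 = 32.85478 sheep
32.85478 sheep × 2.067 = 67.91083026 chicken
67.91083026 chicken × 1.426 = 96.84084395076 reed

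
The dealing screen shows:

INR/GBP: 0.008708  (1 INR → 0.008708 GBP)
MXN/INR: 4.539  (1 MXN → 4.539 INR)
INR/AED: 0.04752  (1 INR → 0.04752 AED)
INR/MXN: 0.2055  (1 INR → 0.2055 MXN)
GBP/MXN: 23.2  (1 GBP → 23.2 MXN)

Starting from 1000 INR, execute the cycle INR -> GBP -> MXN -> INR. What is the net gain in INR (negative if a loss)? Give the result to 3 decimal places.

-83.006

1000 INR × 0.008708 = 8.708 GBP
8.708 GBP × 23.2 = 202.0256 MXN
202.0256 MXN × 4.539 = 916.9941984 INR
Net change: 916.9941984 − 1000 = -83.0058016 INR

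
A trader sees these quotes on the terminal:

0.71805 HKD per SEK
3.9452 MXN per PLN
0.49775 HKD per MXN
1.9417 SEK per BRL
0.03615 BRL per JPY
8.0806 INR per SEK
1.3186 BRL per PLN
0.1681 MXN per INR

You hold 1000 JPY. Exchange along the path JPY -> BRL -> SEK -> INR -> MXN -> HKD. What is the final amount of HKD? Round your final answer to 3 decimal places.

1000 JPY × 0.03615 = 36.15 BRL
36.15 BRL × 1.9417 = 70.192455 SEK
70.192455 SEK × 8.0806 = 567.197151873 INR
567.197151873 INR × 0.1681 = 95.3458412298513 MXN
95.3458412298513 MXN × 0.49775 = 47.458392472158484575 HKD

47.458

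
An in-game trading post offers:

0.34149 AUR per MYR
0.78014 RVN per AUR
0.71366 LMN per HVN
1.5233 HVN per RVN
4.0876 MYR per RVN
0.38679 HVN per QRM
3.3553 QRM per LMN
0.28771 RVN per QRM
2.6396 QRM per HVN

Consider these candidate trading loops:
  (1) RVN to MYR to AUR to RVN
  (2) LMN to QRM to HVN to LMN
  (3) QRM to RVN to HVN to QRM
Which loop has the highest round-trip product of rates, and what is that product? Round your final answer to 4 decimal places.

1.1569

(1) 4.0876 × 0.34149 × 0.78014 = 1.08898
(2) 3.3553 × 0.38679 × 0.71366 = 0.92619
(3) 0.28771 × 1.5233 × 2.6396 = 1.15685
Highest is cycle (3) at 1.1569 (>1, arbitrage).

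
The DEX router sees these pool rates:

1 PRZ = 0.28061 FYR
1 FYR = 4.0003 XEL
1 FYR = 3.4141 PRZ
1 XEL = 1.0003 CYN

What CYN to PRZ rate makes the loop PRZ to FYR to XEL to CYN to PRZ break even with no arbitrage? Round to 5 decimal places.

Known legs of the cycle: 0.28061 × 4.0003 × 1.0003 = 1.1228609402549
For no arbitrage the full-cycle product must be 1, so the missing rate is 1 / 1.1228609402549 ≈ 0.8905822.

0.89058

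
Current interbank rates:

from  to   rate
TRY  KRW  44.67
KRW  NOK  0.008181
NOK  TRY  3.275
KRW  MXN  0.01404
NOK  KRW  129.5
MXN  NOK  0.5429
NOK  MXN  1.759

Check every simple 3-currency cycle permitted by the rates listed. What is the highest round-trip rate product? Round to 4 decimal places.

1.1968

KRW→NOK→TRY→KRW: 0.008181 × 3.275 × 44.67 = 1.19683
KRW→MXN→NOK→KRW: 0.01404 × 0.5429 × 129.5 = 0.98709
Maximum is KRW→NOK→TRY→KRW at 1.1968; arbitrage exists.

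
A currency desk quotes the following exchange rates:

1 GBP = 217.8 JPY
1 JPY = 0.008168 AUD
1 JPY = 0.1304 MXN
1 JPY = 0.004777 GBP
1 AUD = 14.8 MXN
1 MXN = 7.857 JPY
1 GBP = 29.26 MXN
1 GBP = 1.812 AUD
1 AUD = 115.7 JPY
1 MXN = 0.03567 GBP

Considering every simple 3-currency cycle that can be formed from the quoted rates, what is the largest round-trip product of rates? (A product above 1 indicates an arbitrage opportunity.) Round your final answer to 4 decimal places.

1.0982

MXN→JPY→GBP→MXN: 7.857 × 0.004777 × 29.26 = 1.09821
MXN→GBP→JPY→MXN: 0.03567 × 217.8 × 0.1304 = 1.01307
AUD→JPY→GBP→AUD: 115.7 × 0.004777 × 1.812 = 1.00149
AUD→MXN→GBP→AUD: 14.8 × 0.03567 × 1.812 = 0.95658
AUD→MXN→JPY→AUD: 14.8 × 7.857 × 0.008168 = 0.94980
Maximum is MXN→JPY→GBP→MXN at 1.0982; arbitrage exists.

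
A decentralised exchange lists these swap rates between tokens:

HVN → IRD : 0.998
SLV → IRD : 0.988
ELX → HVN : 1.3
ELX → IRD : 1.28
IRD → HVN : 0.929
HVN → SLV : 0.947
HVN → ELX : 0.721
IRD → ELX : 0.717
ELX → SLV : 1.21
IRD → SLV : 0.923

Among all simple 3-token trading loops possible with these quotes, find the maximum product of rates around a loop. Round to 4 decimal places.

0.9302

ELX→HVN→IRD→ELX: 1.3 × 0.998 × 0.717 = 0.93024
IRD→HVN→SLV→IRD: 0.929 × 0.947 × 0.988 = 0.86921
ELX→IRD→HVN→ELX: 1.28 × 0.929 × 0.721 = 0.85736
ELX→SLV→IRD→ELX: 1.21 × 0.988 × 0.717 = 0.85716
Maximum is ELX→HVN→IRD→ELX at 0.9302; no arbitrage — every cycle loses value.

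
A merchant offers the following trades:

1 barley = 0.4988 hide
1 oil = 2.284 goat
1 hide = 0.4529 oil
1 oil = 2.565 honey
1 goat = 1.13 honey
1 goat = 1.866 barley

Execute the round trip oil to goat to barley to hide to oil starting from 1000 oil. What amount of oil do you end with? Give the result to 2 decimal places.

1000 oil × 2.284 = 2284 goat
2284 goat × 1.866 = 4261.944 barley
4261.944 barley × 0.4988 = 2125.8576672 hide
2125.8576672 hide × 0.4529 = 962.80093747488 oil

962.80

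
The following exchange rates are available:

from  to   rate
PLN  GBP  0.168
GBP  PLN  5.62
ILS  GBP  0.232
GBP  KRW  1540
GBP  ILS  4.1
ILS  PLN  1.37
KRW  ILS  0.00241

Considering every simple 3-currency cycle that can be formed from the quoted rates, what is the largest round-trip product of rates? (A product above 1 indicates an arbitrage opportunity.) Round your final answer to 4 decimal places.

PLN→GBP→ILS→PLN: 0.168 × 4.1 × 1.37 = 0.94366
ILS→GBP→KRW→ILS: 0.232 × 1540 × 0.00241 = 0.86104
Maximum is PLN→GBP→ILS→PLN at 0.9437; no arbitrage — every cycle loses value.

0.9437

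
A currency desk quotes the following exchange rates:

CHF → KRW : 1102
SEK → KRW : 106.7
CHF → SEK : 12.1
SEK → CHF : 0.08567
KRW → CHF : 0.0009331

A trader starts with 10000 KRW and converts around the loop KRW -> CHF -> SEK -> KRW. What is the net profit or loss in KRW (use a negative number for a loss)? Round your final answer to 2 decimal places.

2046.97

10000 KRW × 0.0009331 = 9.331 CHF
9.331 CHF × 12.1 = 112.9051 SEK
112.9051 SEK × 106.7 = 12046.97417 KRW
Net change: 12046.97417 − 10000 = 2046.97417 KRW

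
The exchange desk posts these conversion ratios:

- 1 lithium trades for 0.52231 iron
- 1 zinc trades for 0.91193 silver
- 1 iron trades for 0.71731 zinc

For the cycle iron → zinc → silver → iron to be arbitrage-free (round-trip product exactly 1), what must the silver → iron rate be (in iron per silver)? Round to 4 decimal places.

Known legs of the cycle: 0.71731 × 0.91193 = 0.6541365083
For no arbitrage the full-cycle product must be 1, so the missing rate is 1 / 0.6541365083 ≈ 1.528733.

1.5287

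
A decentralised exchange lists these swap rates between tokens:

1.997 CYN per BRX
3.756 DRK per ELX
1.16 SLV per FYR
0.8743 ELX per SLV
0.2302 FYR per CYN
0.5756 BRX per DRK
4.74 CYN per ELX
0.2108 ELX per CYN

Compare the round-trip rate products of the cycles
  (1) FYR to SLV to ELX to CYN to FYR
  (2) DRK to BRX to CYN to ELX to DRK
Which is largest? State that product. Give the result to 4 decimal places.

1.1066

(1) 1.16 × 0.8743 × 4.74 × 0.2302 = 1.10663
(2) 0.5756 × 1.997 × 0.2108 × 3.756 = 0.91011
Highest is cycle (1) at 1.1066 (>1, arbitrage).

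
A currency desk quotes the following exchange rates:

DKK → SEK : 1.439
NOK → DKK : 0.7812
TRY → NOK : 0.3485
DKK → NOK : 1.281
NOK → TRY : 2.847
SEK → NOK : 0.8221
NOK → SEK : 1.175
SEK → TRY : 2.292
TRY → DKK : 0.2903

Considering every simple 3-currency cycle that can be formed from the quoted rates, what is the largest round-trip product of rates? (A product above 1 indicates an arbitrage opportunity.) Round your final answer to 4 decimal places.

1.0587

DKK→NOK→TRY→DKK: 1.281 × 2.847 × 0.2903 = 1.05873
SEK→TRY→DKK→SEK: 2.292 × 0.2903 × 1.439 = 0.95746
SEK→TRY→NOK→SEK: 2.292 × 0.3485 × 1.175 = 0.93855
SEK→NOK→DKK→SEK: 0.8221 × 0.7812 × 1.439 = 0.92416
Maximum is DKK→NOK→TRY→DKK at 1.0587; arbitrage exists.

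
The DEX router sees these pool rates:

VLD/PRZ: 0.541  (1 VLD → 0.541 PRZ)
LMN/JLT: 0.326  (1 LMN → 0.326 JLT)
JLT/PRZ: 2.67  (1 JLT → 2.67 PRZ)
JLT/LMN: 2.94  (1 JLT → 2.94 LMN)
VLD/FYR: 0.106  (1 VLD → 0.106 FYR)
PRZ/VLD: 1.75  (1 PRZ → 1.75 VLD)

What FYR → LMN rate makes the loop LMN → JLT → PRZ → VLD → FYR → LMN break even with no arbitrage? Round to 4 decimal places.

6.1934

Known legs of the cycle: 0.326 × 2.67 × 1.75 × 0.106 = 0.16146291
For no arbitrage the full-cycle product must be 1, so the missing rate is 1 / 0.16146291 ≈ 6.193373.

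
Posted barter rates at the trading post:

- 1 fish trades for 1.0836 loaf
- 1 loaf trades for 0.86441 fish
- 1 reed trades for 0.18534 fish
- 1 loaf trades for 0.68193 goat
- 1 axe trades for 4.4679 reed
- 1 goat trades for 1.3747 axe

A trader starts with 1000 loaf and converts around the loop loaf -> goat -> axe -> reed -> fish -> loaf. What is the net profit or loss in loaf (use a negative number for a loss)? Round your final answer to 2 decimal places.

1000 loaf × 0.68193 = 681.93 goat
681.93 goat × 1.3747 = 937.449171 axe
937.449171 axe × 4.4679 = 4188.4291511109 reed
4188.4291511109 reed × 0.18534 = 776.283458866894206 fish
776.283458866894206 fish × 1.0836 = 841.1807560281665616216 loaf
Net change: 841.1807560281665616216 − 1000 = -158.8192439718334383784 loaf

-158.82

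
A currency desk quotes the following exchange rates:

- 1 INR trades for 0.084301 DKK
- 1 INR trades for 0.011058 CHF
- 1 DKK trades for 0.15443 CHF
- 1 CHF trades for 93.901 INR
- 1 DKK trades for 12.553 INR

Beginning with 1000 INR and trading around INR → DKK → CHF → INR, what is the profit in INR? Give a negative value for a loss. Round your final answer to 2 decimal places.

222.46

1000 INR × 0.084301 = 84.301 DKK
84.301 DKK × 0.15443 = 13.01860343 CHF
13.01860343 CHF × 93.901 = 1222.45988068043 INR
Net change: 1222.45988068043 − 1000 = 222.45988068043 INR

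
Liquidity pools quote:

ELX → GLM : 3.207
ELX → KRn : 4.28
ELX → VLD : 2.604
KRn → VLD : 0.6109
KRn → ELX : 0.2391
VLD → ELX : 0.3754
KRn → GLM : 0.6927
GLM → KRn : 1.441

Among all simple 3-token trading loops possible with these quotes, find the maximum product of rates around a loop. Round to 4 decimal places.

1.1049

KRn→ELX→GLM→KRn: 0.2391 × 3.207 × 1.441 = 1.10495
KRn→VLD→ELX→KRn: 0.6109 × 0.3754 × 4.28 = 0.98154
Maximum is KRn→ELX→GLM→KRn at 1.1049; arbitrage exists.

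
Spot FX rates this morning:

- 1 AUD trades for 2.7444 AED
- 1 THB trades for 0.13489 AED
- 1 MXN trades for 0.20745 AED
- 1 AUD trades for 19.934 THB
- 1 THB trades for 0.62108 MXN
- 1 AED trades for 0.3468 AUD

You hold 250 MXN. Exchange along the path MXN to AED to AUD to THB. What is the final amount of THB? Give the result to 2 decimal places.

250 MXN × 0.20745 = 51.8625 AED
51.8625 AED × 0.3468 = 17.985915 AUD
17.985915 AUD × 19.934 = 358.53122961 THB

358.53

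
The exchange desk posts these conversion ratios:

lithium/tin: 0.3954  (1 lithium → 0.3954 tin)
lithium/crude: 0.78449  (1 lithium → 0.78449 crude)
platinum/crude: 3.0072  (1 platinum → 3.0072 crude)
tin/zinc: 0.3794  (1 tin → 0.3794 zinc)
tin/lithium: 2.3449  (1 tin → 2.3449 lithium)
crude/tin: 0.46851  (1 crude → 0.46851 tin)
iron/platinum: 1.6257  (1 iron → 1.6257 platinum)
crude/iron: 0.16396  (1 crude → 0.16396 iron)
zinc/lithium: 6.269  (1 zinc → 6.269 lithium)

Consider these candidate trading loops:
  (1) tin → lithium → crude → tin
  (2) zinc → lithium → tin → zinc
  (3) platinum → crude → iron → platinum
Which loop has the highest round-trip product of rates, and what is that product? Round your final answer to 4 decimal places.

0.9404

(1) 2.3449 × 0.78449 × 0.46851 = 0.86185
(2) 6.269 × 0.3954 × 0.3794 = 0.94044
(3) 3.0072 × 0.16396 × 1.6257 = 0.80157
Highest is cycle (2) at 0.9404 (≤1, no arbitrage).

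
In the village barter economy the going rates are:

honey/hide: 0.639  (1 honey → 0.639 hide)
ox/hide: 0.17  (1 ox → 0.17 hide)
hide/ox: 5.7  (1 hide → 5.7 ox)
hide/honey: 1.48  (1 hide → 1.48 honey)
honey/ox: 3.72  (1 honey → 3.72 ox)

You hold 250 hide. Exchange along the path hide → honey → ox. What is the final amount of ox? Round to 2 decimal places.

1376.40

250 hide × 1.48 = 370 honey
370 honey × 3.72 = 1376.4 ox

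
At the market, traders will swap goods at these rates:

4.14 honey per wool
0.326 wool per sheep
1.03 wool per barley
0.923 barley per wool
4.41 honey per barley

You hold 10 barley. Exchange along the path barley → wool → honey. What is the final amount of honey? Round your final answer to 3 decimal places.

10 barley × 1.03 = 10.3 wool
10.3 wool × 4.14 = 42.642 honey

42.642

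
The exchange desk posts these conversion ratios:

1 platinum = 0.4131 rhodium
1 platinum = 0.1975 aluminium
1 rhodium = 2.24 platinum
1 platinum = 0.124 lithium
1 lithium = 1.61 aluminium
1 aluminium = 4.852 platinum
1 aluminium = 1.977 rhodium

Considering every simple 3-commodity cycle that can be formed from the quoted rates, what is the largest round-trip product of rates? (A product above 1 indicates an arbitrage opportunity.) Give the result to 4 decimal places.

0.9687

lithium→aluminium→platinum→lithium: 1.61 × 4.852 × 0.124 = 0.96865
rhodium→platinum→aluminium→rhodium: 2.24 × 0.1975 × 1.977 = 0.87462
Maximum is lithium→aluminium→platinum→lithium at 0.9687; no arbitrage — every cycle loses value.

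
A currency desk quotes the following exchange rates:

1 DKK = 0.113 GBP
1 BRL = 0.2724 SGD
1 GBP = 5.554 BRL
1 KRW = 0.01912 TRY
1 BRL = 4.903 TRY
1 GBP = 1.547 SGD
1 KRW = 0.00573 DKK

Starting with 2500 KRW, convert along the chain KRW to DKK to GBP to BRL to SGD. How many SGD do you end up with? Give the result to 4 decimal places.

2.4490

2500 KRW × 0.00573 = 14.325 DKK
14.325 DKK × 0.113 = 1.618725 GBP
1.618725 GBP × 5.554 = 8.99039865 BRL
8.99039865 BRL × 0.2724 = 2.44898459226 SGD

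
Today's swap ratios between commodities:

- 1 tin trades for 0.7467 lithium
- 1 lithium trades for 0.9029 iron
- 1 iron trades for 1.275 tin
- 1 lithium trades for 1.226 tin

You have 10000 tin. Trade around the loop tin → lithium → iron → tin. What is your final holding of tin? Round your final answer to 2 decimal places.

10000 tin × 0.7467 = 7467 lithium
7467 lithium × 0.9029 = 6741.9543 iron
6741.9543 iron × 1.275 = 8595.9917325 tin

8595.99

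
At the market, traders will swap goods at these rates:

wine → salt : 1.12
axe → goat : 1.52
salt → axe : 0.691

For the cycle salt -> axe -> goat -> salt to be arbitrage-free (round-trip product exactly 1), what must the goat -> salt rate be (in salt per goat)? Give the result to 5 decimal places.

Known legs of the cycle: 0.691 × 1.52 = 1.05032
For no arbitrage the full-cycle product must be 1, so the missing rate is 1 / 1.05032 ≈ 0.9520908.

0.95209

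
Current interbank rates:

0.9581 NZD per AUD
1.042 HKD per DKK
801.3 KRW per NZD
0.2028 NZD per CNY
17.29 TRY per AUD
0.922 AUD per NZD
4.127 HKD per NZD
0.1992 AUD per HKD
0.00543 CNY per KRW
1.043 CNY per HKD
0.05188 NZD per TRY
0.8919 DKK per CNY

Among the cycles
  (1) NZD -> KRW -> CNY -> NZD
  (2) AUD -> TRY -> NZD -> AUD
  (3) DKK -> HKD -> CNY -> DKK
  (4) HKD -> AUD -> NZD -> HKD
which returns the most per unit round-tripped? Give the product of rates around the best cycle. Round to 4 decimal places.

0.9693

(1) 801.3 × 0.00543 × 0.2028 = 0.88239
(2) 17.29 × 0.05188 × 0.922 = 0.82704
(3) 1.042 × 1.043 × 0.8919 = 0.96932
(4) 0.1992 × 0.9581 × 4.127 = 0.78765
Highest is cycle (3) at 0.9693 (≤1, no arbitrage).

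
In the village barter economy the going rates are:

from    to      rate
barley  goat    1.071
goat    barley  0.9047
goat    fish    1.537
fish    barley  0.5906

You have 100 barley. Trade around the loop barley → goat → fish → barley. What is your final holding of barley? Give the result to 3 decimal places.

100 barley × 1.071 = 107.1 goat
107.1 goat × 1.537 = 164.6127 fish
164.6127 fish × 0.5906 = 97.22026062 barley

97.220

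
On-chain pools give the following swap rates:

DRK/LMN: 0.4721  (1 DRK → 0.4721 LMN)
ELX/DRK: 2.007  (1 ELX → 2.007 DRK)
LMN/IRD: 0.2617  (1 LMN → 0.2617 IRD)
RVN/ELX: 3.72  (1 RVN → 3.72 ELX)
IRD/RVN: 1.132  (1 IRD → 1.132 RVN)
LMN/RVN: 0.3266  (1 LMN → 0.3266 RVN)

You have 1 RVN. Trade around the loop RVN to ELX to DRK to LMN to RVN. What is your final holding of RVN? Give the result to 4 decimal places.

1 RVN × 3.72 = 3.72 ELX
3.72 ELX × 2.007 = 7.46604 DRK
7.46604 DRK × 0.4721 = 3.524717484 LMN
3.524717484 LMN × 0.3266 = 1.1511727302744 RVN

1.1512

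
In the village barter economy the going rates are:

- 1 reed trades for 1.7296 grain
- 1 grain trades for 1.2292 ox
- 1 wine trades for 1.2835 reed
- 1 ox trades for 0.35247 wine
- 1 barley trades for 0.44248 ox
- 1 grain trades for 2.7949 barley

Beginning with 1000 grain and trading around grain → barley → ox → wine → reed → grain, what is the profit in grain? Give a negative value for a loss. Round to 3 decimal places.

-32.338

1000 grain × 2.7949 = 2794.9 barley
2794.9 barley × 0.44248 = 1236.687352 ox
1236.687352 ox × 0.35247 = 435.89519095944 wine
435.89519095944 wine × 1.2835 = 559.47147759644124 reed
559.47147759644124 reed × 1.7296 = 967.661867650804768704 grain
Net change: 967.661867650804768704 − 1000 = -32.338132349195231296 grain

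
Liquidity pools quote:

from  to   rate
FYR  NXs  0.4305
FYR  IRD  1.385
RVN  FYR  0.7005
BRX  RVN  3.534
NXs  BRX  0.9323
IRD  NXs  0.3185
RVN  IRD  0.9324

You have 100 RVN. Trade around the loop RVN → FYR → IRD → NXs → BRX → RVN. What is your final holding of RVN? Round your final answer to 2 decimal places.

101.81

100 RVN × 0.7005 = 70.05 FYR
70.05 FYR × 1.385 = 97.01925 IRD
97.01925 IRD × 0.3185 = 30.900631125 NXs
30.900631125 NXs × 0.9323 = 28.8086583978375 BRX
28.8086583978375 BRX × 3.534 = 101.809798777957725 RVN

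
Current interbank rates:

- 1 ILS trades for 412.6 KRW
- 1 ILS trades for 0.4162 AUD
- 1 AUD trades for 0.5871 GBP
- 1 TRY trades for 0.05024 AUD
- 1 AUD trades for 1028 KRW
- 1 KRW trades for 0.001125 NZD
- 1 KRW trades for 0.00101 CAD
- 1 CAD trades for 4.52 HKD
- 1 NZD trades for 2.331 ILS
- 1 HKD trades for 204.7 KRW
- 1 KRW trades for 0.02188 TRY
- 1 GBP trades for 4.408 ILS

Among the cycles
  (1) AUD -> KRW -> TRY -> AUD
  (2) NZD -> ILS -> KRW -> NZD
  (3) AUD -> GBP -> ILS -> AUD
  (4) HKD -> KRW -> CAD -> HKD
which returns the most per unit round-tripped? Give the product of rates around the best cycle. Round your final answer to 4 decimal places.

(1) 1028 × 0.02188 × 0.05024 = 1.13003
(2) 2.331 × 412.6 × 0.001125 = 1.08199
(3) 0.5871 × 4.408 × 0.4162 = 1.07710
(4) 204.7 × 0.00101 × 4.52 = 0.93450
Highest is cycle (1) at 1.1300 (>1, arbitrage).

1.1300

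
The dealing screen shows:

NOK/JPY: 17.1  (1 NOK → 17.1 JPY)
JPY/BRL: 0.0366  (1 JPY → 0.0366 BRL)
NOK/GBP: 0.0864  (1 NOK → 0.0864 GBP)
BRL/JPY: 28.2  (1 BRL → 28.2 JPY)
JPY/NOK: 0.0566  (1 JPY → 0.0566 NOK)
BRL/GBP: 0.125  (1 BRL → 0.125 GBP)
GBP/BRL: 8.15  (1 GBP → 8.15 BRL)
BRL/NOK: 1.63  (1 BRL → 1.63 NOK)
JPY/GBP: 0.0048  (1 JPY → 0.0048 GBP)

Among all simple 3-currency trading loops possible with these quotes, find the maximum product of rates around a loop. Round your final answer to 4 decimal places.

1.1478

GBP→BRL→NOK→GBP: 8.15 × 1.63 × 0.0864 = 1.14778
JPY→GBP→BRL→JPY: 0.0048 × 8.15 × 28.2 = 1.10318
JPY→BRL→NOK→JPY: 0.0366 × 1.63 × 17.1 = 1.02015
Maximum is GBP→BRL→NOK→GBP at 1.1478; arbitrage exists.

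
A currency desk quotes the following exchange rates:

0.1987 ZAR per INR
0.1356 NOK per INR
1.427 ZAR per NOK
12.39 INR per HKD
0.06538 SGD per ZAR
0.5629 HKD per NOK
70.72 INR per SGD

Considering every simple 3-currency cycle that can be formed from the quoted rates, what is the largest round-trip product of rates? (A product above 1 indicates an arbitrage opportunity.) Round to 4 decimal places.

HKD→INR→NOK→HKD: 12.39 × 0.1356 × 0.5629 = 0.94572
ZAR→SGD→INR→ZAR: 0.06538 × 70.72 × 0.1987 = 0.91872
Maximum is HKD→INR→NOK→HKD at 0.9457; no arbitrage — every cycle loses value.

0.9457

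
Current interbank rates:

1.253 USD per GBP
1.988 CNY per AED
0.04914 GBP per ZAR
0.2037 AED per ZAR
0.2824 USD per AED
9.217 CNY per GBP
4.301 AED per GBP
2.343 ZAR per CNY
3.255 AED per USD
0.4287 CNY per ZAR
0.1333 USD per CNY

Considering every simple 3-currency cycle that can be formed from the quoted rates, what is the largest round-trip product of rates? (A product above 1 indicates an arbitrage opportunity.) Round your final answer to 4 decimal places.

1.0612

CNY→ZAR→GBP→CNY: 2.343 × 0.04914 × 9.217 = 1.06120
CNY→ZAR→AED→CNY: 2.343 × 0.2037 × 1.988 = 0.94881
CNY→USD→AED→CNY: 0.1333 × 3.255 × 1.988 = 0.86258
Maximum is CNY→ZAR→GBP→CNY at 1.0612; arbitrage exists.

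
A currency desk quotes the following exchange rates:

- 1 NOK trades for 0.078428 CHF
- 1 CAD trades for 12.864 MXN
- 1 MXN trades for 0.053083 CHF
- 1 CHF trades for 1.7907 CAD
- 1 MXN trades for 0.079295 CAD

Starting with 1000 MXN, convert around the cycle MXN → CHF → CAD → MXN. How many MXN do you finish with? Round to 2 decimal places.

1000 MXN × 0.053083 = 53.083 CHF
53.083 CHF × 1.7907 = 95.0557281 CAD
95.0557281 CAD × 12.864 = 1222.7968862784 MXN

1222.80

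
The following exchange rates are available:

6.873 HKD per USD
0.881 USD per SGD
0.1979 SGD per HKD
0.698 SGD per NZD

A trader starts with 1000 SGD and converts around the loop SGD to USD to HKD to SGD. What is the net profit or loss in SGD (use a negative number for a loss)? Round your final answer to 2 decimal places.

198.31

1000 SGD × 0.881 = 881 USD
881 USD × 6.873 = 6055.113 HKD
6055.113 HKD × 0.1979 = 1198.3068627 SGD
Net change: 1198.3068627 − 1000 = 198.3068627 SGD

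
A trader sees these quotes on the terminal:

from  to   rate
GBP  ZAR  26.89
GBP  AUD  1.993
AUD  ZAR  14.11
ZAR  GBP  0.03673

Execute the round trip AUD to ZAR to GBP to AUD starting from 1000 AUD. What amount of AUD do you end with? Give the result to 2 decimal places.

1000 AUD × 14.11 = 14110 ZAR
14110 ZAR × 0.03673 = 518.2603 GBP
518.2603 GBP × 1.993 = 1032.8927779 AUD

1032.89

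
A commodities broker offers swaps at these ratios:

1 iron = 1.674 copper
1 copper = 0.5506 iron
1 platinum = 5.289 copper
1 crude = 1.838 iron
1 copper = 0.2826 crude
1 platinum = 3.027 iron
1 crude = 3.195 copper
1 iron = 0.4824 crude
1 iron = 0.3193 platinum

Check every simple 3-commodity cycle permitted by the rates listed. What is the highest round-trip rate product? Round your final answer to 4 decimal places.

iron→platinum→copper→iron: 0.3193 × 5.289 × 0.5506 = 0.92984
iron→copper→crude→iron: 1.674 × 0.2826 × 1.838 = 0.86951
iron→crude→copper→iron: 0.4824 × 3.195 × 0.5506 = 0.84862
Maximum is iron→platinum→copper→iron at 0.9298; no arbitrage — every cycle loses value.

0.9298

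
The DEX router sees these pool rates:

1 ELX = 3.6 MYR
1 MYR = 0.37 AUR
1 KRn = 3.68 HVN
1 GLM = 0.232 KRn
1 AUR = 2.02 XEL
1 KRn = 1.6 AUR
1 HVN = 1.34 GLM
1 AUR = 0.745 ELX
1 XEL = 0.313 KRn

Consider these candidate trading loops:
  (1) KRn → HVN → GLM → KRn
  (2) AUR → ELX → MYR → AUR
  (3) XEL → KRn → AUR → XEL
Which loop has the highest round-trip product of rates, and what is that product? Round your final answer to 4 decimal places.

(1) 3.68 × 1.34 × 0.232 = 1.14404
(2) 0.745 × 3.6 × 0.37 = 0.99234
(3) 0.313 × 1.6 × 2.02 = 1.01162
Highest is cycle (1) at 1.1440 (>1, arbitrage).

1.1440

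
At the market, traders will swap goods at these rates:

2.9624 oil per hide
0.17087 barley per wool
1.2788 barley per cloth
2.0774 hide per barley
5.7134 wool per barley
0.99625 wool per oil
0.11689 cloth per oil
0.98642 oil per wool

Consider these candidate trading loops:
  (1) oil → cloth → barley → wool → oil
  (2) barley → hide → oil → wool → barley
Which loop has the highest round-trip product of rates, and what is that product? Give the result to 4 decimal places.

1.0476

(1) 0.11689 × 1.2788 × 5.7134 × 0.98642 = 0.84244
(2) 2.0774 × 2.9624 × 0.99625 × 0.17087 = 1.04761
Highest is cycle (2) at 1.0476 (>1, arbitrage).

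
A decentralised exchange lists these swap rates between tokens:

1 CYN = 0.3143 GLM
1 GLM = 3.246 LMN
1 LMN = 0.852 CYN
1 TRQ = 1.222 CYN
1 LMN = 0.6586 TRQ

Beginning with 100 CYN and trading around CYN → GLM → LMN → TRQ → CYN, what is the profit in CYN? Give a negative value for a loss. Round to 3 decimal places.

-17.892

100 CYN × 0.3143 = 31.43 GLM
31.43 GLM × 3.246 = 102.02178 LMN
102.02178 LMN × 0.6586 = 67.191544308 TRQ
67.191544308 TRQ × 1.222 = 82.108067144376 CYN
Net change: 82.108067144376 − 100 = -17.891932855624 CYN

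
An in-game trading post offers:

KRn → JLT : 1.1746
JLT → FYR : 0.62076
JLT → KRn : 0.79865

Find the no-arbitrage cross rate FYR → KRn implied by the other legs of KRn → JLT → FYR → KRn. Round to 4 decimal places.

1.3715

Known legs of the cycle: 1.1746 × 0.62076 = 0.729144696
For no arbitrage the full-cycle product must be 1, so the missing rate is 1 / 0.729144696 ≈ 1.371470.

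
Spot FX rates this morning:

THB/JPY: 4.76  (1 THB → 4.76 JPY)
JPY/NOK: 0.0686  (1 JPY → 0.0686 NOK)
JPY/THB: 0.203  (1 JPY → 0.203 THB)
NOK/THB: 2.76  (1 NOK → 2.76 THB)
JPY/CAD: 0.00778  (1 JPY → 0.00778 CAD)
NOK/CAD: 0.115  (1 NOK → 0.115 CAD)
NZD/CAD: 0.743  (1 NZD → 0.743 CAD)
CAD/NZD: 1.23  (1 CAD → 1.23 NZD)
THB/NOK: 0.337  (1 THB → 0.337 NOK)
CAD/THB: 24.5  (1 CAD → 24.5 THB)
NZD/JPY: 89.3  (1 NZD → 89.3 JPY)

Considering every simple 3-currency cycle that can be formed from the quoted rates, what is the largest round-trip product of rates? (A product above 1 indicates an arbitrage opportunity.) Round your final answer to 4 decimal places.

0.9495

CAD→THB→NOK→CAD: 24.5 × 0.337 × 0.115 = 0.94950
JPY→CAD→THB→JPY: 0.00778 × 24.5 × 4.76 = 0.90730
JPY→NOK→THB→JPY: 0.0686 × 2.76 × 4.76 = 0.90124
JPY→CAD→NZD→JPY: 0.00778 × 1.23 × 89.3 = 0.85455
Maximum is CAD→THB→NOK→CAD at 0.9495; no arbitrage — every cycle loses value.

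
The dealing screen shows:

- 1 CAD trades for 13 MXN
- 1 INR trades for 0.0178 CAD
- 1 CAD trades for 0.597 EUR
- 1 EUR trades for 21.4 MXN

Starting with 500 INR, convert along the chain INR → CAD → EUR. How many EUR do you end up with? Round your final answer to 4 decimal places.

500 INR × 0.0178 = 8.9 CAD
8.9 CAD × 0.597 = 5.3133 EUR

5.3133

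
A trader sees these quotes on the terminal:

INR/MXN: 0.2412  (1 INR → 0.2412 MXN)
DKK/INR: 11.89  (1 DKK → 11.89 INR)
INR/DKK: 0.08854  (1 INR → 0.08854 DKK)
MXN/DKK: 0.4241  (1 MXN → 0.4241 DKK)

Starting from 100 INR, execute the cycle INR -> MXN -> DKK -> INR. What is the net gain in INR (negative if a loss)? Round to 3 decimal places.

100 INR × 0.2412 = 24.12 MXN
24.12 MXN × 0.4241 = 10.229292 DKK
10.229292 DKK × 11.89 = 121.62628188 INR
Net change: 121.62628188 − 100 = 21.62628188 INR

21.626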